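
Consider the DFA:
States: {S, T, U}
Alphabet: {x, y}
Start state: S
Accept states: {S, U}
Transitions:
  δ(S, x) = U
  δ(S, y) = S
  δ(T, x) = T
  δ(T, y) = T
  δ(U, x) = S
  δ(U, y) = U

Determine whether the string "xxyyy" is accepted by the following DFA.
Processing string "xxyyy":
  S --x--> U
  U --x--> S
  S --y--> S
  S --y--> S
  S --y--> S
Final state: S
Accept states: {S, U}
Yes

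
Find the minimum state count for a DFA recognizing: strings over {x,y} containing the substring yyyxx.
By Myhill–Nerode, count the distinguishable equivalence classes: 6 classes — one per longest suffix of the input that is a prefix of 'yyyxx' (lengths 0 through 4), plus an absorbing 'already seen yyyxx' class.
6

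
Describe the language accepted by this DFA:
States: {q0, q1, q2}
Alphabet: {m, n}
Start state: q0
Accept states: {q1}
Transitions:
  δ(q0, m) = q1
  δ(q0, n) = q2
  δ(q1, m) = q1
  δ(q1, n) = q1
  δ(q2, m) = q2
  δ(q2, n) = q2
Testing a few strings:
  'nmn' → reject
  'mm' → accept
  'm' → accept
  'nn' → reject
State roles: q0=no input read; q1=started with m; q2=started with n (dead)
All strings over {m,n} starting with m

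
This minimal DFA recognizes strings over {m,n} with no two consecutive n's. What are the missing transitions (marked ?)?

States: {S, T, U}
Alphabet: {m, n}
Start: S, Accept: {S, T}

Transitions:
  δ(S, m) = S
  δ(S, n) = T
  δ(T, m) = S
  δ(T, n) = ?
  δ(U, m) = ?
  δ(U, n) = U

From the language and accept set, identify what each state tracks — S: last symbol not n (ok); T: last symbol n (ok); U: saw nn (dead).
Each missing δ(q, a) is the state matching the new tracked value after reading a.
δ(T, n) = U; δ(U, m) = U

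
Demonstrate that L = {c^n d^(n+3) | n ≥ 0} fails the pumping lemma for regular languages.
Assume L is regular with pumping length p. Idea: pumping the c-block breaks the fixed offset of 3.
Choose s = c^p d^(p+3) ∈ L. By the pumping lemma, s = xyz with |xy| ≤ p, |y| > 0, so y = c^k with k ≥ 1. Then xy²z = c^(p+k) d^(p+3). For this to be in L we would need p+3 = (p+k)+3, i.e. k = 0, contradicting k ≥ 1. So xy²z ∉ L.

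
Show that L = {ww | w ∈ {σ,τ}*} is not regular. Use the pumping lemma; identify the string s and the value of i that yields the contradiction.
Assume L is regular with pumping length p. Idea: pumping the leading σ-block breaks the equality of the two halves.
Choose s = σ^p τ σ^p τ ∈ L (with w = σ^p τ). |s| = 2p+2 ≥ p. By the pumping lemma, s = xyz with |xy| ≤ p, |y| > 0, so y = σ^k with k ≥ 1, in the first σ-block. Then xy²z = σ^(p+k) τ σ^p τ, of length 2p+2+k. If k is odd this length is odd, so it cannot be of the form ww. If k is even, each half has length p+1+k/2 ≤ p+k, so the first half lies entirely inside the leading σ-block and contains no τ, while the second half ends in τ; the halves differ. Either way xy²z ∉ L.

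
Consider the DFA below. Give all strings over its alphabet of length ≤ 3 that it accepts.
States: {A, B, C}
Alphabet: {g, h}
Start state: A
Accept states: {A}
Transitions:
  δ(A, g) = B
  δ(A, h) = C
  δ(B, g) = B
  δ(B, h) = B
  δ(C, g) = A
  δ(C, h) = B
ε, hg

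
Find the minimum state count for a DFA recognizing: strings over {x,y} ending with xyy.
By Myhill–Nerode, count the distinguishable equivalence classes: 4 classes — one per longest suffix of the input that is a prefix of 'xyy' (lengths 0 through 3); only the length-3 class is accepting.
4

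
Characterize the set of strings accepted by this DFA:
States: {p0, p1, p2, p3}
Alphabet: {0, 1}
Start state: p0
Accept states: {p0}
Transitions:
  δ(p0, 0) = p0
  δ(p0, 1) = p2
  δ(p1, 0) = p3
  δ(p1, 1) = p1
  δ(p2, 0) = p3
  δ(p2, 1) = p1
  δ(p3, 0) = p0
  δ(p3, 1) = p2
Testing a few strings:
  '0110' → reject
  '1000' → accept
  '1' → reject
  '0101' → reject
State roles: p0=value ≡ 0 (mod 4); p1=value ≡ 3 (mod 4); p2=value ≡ 1 (mod 4); p3=value ≡ 2 (mod 4)
All binary strings representing a multiple of 4 (read in base 2; leading zeros allowed and ε counts as 0)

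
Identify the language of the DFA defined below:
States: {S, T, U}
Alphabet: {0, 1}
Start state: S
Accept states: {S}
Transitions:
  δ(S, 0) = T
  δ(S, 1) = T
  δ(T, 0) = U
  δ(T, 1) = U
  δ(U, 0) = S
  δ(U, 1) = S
Testing a few strings:
  '11' → reject
  '1010' → reject
  '10' → reject
  '0001' → reject
State roles: S=length ≡ 0 (mod 3); T=length ≡ 1 (mod 3); U=length ≡ 2 (mod 3)
All binary strings whose length is a multiple of 3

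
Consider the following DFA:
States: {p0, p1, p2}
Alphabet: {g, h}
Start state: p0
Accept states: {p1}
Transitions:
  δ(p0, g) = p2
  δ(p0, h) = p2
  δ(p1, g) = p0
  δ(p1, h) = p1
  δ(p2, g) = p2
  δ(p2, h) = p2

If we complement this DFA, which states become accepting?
Complement accept states = All states \ Original accept states
= {p0, p1, p2} \ {p1}
{p0, p2}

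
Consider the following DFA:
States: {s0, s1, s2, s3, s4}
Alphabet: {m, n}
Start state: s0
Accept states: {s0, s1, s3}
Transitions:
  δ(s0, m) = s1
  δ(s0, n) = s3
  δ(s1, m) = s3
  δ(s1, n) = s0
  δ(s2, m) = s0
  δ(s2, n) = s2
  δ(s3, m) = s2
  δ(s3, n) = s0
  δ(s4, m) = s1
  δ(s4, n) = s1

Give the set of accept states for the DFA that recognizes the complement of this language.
Complement accept states = All states \ Original accept states
= {s0, s1, s2, s3, s4} \ {s0, s1, s3}
{s2, s4}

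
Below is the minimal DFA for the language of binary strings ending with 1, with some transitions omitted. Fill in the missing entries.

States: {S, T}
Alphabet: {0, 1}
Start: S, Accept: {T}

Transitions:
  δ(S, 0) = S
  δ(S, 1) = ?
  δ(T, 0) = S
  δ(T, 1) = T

From the language and accept set, identify what each state tracks — S: last symbol not 1; T: last symbol is 1.
Each missing δ(q, a) is the state matching the new tracked value after reading a.
δ(S, 1) = T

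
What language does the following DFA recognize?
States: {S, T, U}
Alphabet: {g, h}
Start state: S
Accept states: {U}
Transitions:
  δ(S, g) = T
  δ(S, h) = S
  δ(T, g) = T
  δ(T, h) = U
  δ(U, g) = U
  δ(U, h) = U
Testing a few strings:
  'hh' → reject
  'hhg' → reject
  'h' → reject
  'g' → reject
State roles: S=no g seen yet; T=seen a g, waiting for h; U=substring gh seen
All strings over {g,h} containing the substring gh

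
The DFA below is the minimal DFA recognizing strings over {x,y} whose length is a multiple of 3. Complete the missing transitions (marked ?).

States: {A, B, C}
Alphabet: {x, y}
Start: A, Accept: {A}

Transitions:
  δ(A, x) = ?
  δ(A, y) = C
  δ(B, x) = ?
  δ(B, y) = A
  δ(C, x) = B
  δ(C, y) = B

From the language and accept set, identify what each state tracks — A: length ≡ 0 (mod 3); B: length ≡ 2 (mod 3); C: length ≡ 1 (mod 3).
Each missing δ(q, a) is the state matching the new tracked value after reading a.
δ(A, x) = C; δ(B, x) = A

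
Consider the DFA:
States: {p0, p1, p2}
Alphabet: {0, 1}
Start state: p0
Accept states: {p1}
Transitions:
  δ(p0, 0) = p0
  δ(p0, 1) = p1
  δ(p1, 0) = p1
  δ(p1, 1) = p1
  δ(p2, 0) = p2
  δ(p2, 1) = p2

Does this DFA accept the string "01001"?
Processing string "01001":
  p0 --0--> p0
  p0 --1--> p1
  p1 --0--> p1
  p1 --0--> p1
  p1 --1--> p1
Final state: p1
Accept states: {p1}
Yes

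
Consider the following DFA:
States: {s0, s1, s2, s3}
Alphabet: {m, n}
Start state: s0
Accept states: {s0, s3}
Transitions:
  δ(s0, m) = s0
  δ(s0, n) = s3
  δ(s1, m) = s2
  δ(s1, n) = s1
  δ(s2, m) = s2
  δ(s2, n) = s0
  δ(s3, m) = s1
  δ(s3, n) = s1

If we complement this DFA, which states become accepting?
Complement accept states = All states \ Original accept states
= {s0, s1, s2, s3} \ {s0, s3}
{s1, s2}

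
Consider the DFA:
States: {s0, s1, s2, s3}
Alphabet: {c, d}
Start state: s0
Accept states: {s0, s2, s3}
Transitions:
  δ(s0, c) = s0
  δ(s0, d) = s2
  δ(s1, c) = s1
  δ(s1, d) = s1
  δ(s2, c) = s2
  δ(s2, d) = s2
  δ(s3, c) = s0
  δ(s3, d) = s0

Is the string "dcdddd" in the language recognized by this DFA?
Processing string "dcdddd":
  s0 --d--> s2
  s2 --c--> s2
  s2 --d--> s2
  s2 --d--> s2
  s2 --d--> s2
  s2 --d--> s2
Final state: s2
Accept states: {s0, s2, s3}
Yes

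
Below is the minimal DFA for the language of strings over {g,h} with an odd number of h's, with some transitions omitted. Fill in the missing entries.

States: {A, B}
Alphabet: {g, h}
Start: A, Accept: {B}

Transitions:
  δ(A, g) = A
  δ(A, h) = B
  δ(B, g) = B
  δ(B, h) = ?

From the language and accept set, identify what each state tracks — A: even number of h's so far; B: odd number of h's so far.
Each missing δ(q, a) is the state matching the new tracked value after reading a.
δ(B, h) = A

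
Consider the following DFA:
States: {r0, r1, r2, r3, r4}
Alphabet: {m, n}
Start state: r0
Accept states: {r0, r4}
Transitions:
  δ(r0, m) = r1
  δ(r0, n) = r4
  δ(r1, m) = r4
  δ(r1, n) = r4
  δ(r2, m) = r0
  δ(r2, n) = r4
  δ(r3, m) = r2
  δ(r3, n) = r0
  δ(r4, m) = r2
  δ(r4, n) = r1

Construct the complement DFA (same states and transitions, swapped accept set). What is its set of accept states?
Complement accept states = All states \ Original accept states
= {r0, r1, r2, r3, r4} \ {r0, r4}
{r1, r2, r3}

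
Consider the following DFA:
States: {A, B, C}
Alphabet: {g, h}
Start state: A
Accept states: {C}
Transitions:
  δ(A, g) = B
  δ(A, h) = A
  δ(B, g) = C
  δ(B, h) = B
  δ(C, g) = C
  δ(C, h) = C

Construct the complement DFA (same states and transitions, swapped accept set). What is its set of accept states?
Complement accept states = All states \ Original accept states
= {A, B, C} \ {C}
{A, B}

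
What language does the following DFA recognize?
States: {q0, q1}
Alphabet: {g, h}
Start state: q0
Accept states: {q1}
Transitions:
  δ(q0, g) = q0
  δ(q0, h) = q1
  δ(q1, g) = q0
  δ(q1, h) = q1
Testing a few strings:
  'hhg' → reject
  'ghh' → accept
  'ggh' → accept
  'h' → accept
State roles: q0=last symbol not h; q1=last symbol is h
All strings over {g,h} ending with h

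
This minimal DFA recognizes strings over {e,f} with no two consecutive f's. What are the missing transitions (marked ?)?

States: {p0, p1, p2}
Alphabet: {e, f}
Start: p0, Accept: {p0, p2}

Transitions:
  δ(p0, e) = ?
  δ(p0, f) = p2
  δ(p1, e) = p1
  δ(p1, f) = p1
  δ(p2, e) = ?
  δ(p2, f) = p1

From the language and accept set, identify what each state tracks — p0: last symbol not f (ok); p1: saw ff (dead); p2: last symbol f (ok).
Each missing δ(q, a) is the state matching the new tracked value after reading a.
δ(p0, e) = p0; δ(p2, e) = p0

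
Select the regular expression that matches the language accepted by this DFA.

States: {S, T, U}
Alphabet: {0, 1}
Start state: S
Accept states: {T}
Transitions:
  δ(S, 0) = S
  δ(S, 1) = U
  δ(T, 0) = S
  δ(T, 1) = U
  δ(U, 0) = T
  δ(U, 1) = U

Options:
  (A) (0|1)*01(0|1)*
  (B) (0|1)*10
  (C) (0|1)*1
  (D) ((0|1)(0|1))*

Check each option against the DFA on short strings; one disagreement eliminates an option:
  (A) (0|1)*01(0|1)*: on '01' the DFA goes S → S → U and rejects (U ∉ Accept), but the regex matches it → eliminate
  (B) (0|1)*10: agrees with the DFA on every string of length ≤ 6
  (C) (0|1)*1: on '1' the DFA goes S → U and rejects (U ∉ Accept), but the regex matches it → eliminate
  (D) ((0|1)(0|1))*: on ε the DFA stays in S and rejects (S ∉ Accept), but the regex matches it → eliminate
Only (B) is consistent with the DFA.
(B) (0|1)*10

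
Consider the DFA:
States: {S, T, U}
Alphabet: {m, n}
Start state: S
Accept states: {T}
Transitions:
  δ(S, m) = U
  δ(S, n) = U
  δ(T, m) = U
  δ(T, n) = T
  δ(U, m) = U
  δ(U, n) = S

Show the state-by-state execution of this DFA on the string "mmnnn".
read 'm': S → U
  read 'm': U → U
  read 'n': U → S
  read 'n': S → U
  read 'n': U → S
S -> U -> U -> S -> U -> S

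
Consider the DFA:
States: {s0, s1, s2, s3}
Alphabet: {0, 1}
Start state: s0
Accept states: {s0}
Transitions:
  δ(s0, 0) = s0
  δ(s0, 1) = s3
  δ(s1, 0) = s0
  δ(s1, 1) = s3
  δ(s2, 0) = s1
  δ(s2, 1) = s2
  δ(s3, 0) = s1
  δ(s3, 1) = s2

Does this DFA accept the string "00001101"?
Processing string "00001101":
  s0 --0--> s0
  s0 --0--> s0
  s0 --0--> s0
  s0 --0--> s0
  s0 --1--> s3
  s3 --1--> s2
  s2 --0--> s1
  s1 --1--> s3
Final state: s3
Accept states: {s0}
No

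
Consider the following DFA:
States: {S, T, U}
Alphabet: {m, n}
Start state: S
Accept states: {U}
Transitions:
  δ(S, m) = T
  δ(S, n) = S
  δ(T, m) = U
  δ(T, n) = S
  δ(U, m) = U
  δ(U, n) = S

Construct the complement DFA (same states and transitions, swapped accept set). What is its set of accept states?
Complement accept states = All states \ Original accept states
= {S, T, U} \ {U}
{S, T}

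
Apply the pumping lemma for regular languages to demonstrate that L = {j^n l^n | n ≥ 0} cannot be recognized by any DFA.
Assume L is regular with pumping length p. Idea: pumping the j-block changes the count balance.
Choose s = j^p l^p (length 2p ≥ p). By the pumping lemma, s = xyz with |xy| ≤ p, |y| > 0. So y = j^k for some k > 0 (since xy is entirely within the j's). Pumping gives xy²z = j^(p+k) l^p, which is not in L since p+k ≠ p.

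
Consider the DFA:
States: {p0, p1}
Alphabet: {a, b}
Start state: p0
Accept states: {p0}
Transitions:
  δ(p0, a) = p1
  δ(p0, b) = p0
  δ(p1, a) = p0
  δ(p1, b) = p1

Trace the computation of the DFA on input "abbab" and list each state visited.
read 'a': p0 → p1
  read 'b': p1 → p1
  read 'b': p1 → p1
  read 'a': p1 → p0
  read 'b': p0 → p0
p0 -> p1 -> p1 -> p1 -> p0 -> p0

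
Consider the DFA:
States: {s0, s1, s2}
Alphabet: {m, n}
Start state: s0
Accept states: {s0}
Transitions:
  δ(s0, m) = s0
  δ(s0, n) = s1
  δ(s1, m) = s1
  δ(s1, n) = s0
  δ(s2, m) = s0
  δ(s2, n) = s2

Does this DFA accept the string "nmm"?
Processing string "nmm":
  s0 --n--> s1
  s1 --m--> s1
  s1 --m--> s1
Final state: s1
Accept states: {s0}
No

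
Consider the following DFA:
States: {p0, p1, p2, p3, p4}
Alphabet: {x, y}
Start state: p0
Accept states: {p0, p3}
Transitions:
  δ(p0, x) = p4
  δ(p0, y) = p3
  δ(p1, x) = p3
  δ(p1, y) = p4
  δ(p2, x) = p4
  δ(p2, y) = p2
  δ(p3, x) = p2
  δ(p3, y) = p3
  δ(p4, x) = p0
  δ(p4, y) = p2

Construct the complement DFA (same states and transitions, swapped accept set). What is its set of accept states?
Complement accept states = All states \ Original accept states
= {p0, p1, p2, p3, p4} \ {p0, p3}
{p1, p2, p4}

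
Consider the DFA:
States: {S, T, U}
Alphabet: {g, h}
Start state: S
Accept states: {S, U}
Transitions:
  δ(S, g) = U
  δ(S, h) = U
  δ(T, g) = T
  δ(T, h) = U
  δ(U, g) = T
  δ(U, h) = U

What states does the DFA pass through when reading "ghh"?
read 'g': S → U
  read 'h': U → U
  read 'h': U → U
S -> U -> U -> U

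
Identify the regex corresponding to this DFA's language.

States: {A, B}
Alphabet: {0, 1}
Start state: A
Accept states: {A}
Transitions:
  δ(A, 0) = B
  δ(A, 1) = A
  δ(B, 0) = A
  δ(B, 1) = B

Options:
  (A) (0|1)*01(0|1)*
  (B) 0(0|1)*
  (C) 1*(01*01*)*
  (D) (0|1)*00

Check each option against the DFA on short strings; one disagreement eliminates an option:
  (A) (0|1)*01(0|1)*: on ε the DFA stays in A and accepts (A ∈ Accept), but the regex does not match it → eliminate
  (B) 0(0|1)*: on ε the DFA stays in A and accepts (A ∈ Accept), but the regex does not match it → eliminate
  (C) 1*(01*01*)*: agrees with the DFA on every string of length ≤ 6
  (D) (0|1)*00: on ε the DFA stays in A and accepts (A ∈ Accept), but the regex does not match it → eliminate
Only (C) is consistent with the DFA.
(C) 1*(01*01*)*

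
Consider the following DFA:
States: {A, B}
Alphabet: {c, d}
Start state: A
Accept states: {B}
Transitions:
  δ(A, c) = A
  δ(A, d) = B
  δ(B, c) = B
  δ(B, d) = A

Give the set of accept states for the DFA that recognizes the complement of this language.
Complement accept states = All states \ Original accept states
= {A, B} \ {B}
{A}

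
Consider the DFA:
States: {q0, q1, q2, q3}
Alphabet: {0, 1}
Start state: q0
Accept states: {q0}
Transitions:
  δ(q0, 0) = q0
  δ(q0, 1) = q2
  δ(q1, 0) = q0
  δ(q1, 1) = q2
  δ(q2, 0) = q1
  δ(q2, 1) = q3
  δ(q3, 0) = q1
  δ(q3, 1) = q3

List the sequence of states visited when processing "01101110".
read '0': q0 → q0
  read '1': q0 → q2
  read '1': q2 → q3
  read '0': q3 → q1
  read '1': q1 → q2
  read '1': q2 → q3
  read '1': q3 → q3
  read '0': q3 → q1
q0 -> q0 -> q2 -> q3 -> q1 -> q2 -> q3 -> q3 -> q1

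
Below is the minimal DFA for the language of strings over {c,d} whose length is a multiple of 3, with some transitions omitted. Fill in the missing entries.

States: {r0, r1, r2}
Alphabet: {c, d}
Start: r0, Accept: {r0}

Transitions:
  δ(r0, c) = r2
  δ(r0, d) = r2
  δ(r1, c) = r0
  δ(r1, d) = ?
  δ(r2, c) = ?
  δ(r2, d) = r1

From the language and accept set, identify what each state tracks — r0: length ≡ 0 (mod 3); r1: length ≡ 2 (mod 3); r2: length ≡ 1 (mod 3).
Each missing δ(q, a) is the state matching the new tracked value after reading a.
δ(r1, d) = r0; δ(r2, c) = r1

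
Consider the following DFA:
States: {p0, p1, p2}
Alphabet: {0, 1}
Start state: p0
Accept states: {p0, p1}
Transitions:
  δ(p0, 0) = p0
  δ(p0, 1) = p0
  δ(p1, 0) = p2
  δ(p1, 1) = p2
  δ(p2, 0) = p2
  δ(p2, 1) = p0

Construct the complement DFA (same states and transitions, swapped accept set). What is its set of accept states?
Complement accept states = All states \ Original accept states
= {p0, p1, p2} \ {p0, p1}
{p2}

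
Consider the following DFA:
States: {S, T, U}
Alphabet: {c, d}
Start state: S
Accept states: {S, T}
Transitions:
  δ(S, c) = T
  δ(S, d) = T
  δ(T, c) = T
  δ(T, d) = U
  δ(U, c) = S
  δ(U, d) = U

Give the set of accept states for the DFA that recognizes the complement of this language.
Complement accept states = All states \ Original accept states
= {S, T, U} \ {S, T}
{U}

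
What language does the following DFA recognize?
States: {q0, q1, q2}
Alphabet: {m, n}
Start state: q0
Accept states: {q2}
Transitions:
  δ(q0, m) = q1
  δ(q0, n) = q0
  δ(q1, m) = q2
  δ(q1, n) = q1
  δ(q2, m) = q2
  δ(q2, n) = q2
Testing a few strings:
  'nnmn' → reject
  'mn' → reject
  'mnnn' → reject
  'mm' → accept
State roles: q0=zero m's seen; q1=one m seen; q2=≥ two m's seen
All strings over {m,n} containing at least two m's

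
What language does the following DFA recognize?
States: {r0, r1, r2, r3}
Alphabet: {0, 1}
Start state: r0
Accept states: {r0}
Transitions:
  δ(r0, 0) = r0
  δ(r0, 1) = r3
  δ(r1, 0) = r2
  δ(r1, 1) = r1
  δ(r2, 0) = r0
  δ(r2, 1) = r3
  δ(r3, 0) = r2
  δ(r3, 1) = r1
Testing a few strings:
  '0' → accept
  '1' → reject
  '01' → reject
  '0100' → accept
State roles: r0=value ≡ 0 (mod 4); r1=value ≡ 3 (mod 4); r2=value ≡ 2 (mod 4); r3=value ≡ 1 (mod 4)
All binary strings representing a multiple of 4 (read in base 2; leading zeros allowed and ε counts as 0)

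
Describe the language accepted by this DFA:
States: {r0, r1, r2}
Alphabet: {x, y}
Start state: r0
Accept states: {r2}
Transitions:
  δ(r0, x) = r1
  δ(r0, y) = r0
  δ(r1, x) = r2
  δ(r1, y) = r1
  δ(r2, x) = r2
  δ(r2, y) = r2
Testing a few strings:
  'x' → reject
  'xxy' → accept
  'xyxy' → accept
  'yy' → reject
State roles: r0=zero x's seen; r1=one x seen; r2=≥ two x's seen
All strings over {x,y} containing at least two x's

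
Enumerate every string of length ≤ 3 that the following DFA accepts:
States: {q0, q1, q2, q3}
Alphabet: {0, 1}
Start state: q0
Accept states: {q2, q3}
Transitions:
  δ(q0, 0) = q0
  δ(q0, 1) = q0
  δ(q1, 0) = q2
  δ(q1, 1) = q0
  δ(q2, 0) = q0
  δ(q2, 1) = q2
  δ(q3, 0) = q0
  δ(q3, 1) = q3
None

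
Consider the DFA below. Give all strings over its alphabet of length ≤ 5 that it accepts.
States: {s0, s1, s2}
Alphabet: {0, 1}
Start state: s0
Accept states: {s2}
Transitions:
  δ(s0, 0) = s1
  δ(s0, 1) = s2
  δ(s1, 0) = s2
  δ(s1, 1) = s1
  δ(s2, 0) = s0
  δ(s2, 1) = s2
1, 00, 11, 001, 010, 101, 111, 0001, 0011, 0101, 0110, 1000, 1011, 1101, 1111, 00000, 00011, 00101, 00111, 01001, 01011, 01101, 01110, 10001, 10010, 10101, 10111, 11000, 11011, 11101, 11111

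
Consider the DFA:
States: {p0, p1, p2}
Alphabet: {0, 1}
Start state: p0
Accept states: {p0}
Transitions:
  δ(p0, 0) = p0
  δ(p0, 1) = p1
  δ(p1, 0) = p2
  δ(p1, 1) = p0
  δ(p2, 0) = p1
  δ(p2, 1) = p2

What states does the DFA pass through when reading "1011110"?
read '1': p0 → p1
  read '0': p1 → p2
  read '1': p2 → p2
  read '1': p2 → p2
  read '1': p2 → p2
  read '1': p2 → p2
  read '0': p2 → p1
p0 -> p1 -> p2 -> p2 -> p2 -> p2 -> p2 -> p1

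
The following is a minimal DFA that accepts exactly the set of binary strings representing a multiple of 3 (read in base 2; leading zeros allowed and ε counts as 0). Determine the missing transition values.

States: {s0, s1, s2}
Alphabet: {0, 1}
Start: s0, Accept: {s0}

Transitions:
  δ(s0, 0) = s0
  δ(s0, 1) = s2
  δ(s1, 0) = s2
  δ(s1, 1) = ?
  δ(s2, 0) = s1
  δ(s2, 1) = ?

From the language and accept set, identify what each state tracks — s0: value ≡ 0 (mod 3); s1: value ≡ 2 (mod 3); s2: value ≡ 1 (mod 3).
Each missing δ(q, a) is the state matching the new tracked value after reading a.
δ(s1, 1) = s1; δ(s2, 1) = s0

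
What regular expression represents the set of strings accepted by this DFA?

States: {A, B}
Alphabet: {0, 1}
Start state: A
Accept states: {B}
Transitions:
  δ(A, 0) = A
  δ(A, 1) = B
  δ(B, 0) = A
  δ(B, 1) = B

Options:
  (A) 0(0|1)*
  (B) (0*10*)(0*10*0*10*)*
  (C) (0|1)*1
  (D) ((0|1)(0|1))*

Check each option against the DFA on short strings; one disagreement eliminates an option:
  (A) 0(0|1)*: on '0' the DFA goes A → A and rejects (A ∉ Accept), but the regex matches it → eliminate
  (B) (0*10*)(0*10*0*10*)*: on '10' the DFA goes A → B → A and rejects (A ∉ Accept), but the regex matches it → eliminate
  (C) (0|1)*1: agrees with the DFA on every string of length ≤ 6
  (D) ((0|1)(0|1))*: on ε the DFA stays in A and rejects (A ∉ Accept), but the regex matches it → eliminate
Only (C) is consistent with the DFA.
(C) (0|1)*1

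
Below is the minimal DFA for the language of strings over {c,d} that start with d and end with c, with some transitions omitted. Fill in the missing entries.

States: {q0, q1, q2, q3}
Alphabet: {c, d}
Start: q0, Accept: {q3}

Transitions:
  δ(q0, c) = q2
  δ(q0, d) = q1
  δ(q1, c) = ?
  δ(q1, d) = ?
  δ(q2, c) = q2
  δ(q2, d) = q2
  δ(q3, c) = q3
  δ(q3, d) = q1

From the language and accept set, identify what each state tracks — q0: no input read; q1: started with d, last symbol d; q2: started with c (dead); q3: started with d, last symbol c.
Each missing δ(q, a) is the state matching the new tracked value after reading a.
δ(q1, c) = q3; δ(q1, d) = q1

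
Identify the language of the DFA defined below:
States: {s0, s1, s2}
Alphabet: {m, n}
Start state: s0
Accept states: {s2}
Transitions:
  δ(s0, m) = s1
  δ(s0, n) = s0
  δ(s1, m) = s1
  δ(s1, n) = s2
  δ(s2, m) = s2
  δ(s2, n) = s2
Testing a few strings:
  'm' → reject
  'nnn' → reject
  'n' → reject
  'nm' → reject
State roles: s0=no m seen yet; s1=seen a m, waiting for n; s2=substring mn seen
All strings over {m,n} containing the substring mn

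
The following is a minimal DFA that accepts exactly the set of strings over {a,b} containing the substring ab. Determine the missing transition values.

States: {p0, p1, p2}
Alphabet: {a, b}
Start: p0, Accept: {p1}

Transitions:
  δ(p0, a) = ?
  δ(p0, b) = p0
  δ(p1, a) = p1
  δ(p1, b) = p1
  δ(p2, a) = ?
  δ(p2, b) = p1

From the language and accept set, identify what each state tracks — p0: no a seen yet; p1: substring ab seen; p2: seen a a, waiting for b.
Each missing δ(q, a) is the state matching the new tracked value after reading a.
δ(p0, a) = p2; δ(p2, a) = p2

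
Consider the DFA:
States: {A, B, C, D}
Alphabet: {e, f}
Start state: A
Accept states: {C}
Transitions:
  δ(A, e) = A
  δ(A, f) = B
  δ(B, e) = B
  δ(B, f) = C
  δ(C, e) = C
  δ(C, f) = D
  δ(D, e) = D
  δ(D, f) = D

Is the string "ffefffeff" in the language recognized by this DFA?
Processing string "ffefffeff":
  A --f--> B
  B --f--> C
  C --e--> C
  C --f--> D
  D --f--> D
  D --f--> D
  D --e--> D
  D --f--> D
  D --f--> D
Final state: D
Accept states: {C}
No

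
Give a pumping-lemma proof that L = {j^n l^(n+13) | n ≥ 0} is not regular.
Assume L is regular with pumping length p. Idea: pumping the j-block breaks the fixed offset of 13.
Choose s = j^p l^(p+13) ∈ L. By the pumping lemma, s = xyz with |xy| ≤ p, |y| > 0, so y = j^k with k ≥ 1. Then xy²z = j^(p+k) l^(p+13). For this to be in L we would need p+13 = (p+k)+13, i.e. k = 0, contradicting k ≥ 1. So xy²z ∉ L.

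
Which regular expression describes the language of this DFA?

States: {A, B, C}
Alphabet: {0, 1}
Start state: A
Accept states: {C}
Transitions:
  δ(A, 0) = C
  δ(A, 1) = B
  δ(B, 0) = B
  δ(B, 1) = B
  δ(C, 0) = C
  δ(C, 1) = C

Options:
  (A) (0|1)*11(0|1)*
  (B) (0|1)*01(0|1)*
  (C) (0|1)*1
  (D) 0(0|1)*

Check each option against the DFA on short strings; one disagreement eliminates an option:
  (A) (0|1)*11(0|1)*: on '0' the DFA goes A → C and accepts (C ∈ Accept), but the regex does not match it → eliminate
  (B) (0|1)*01(0|1)*: on '0' the DFA goes A → C and accepts (C ∈ Accept), but the regex does not match it → eliminate
  (C) (0|1)*1: on '0' the DFA goes A → C and accepts (C ∈ Accept), but the regex does not match it → eliminate
  (D) 0(0|1)*: agrees with the DFA on every string of length ≤ 6
Only (D) is consistent with the DFA.
(D) 0(0|1)*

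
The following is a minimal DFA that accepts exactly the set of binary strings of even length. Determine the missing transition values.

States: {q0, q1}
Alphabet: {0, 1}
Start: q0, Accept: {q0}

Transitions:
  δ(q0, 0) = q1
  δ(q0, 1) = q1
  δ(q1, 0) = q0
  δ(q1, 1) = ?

From the language and accept set, identify what each state tracks — q0: even length so far; q1: odd length so far.
Each missing δ(q, a) is the state matching the new tracked value after reading a.
δ(q1, 1) = q0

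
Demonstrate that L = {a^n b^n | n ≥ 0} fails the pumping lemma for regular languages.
Assume L is regular with pumping length p. Idea: pumping the a-block changes the count balance.
Choose s = a^p b^p (length 2p ≥ p). By the pumping lemma, s = xyz with |xy| ≤ p, |y| > 0. So y = a^k for some k > 0 (since xy is entirely within the a's). Pumping gives xy²z = a^(p+k) b^p, which is not in L since p+k ≠ p.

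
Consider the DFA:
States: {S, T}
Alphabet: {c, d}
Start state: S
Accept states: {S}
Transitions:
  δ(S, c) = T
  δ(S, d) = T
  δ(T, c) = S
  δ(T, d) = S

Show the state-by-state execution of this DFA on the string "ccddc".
read 'c': S → T
  read 'c': T → S
  read 'd': S → T
  read 'd': T → S
  read 'c': S → T
S -> T -> S -> T -> S -> T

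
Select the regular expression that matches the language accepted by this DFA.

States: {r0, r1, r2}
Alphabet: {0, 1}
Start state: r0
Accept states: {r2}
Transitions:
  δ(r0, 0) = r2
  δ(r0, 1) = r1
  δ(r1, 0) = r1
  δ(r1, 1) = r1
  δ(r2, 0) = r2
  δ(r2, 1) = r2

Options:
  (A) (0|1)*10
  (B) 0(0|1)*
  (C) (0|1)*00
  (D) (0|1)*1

Check each option against the DFA on short strings; one disagreement eliminates an option:
  (A) (0|1)*10: on '0' the DFA goes r0 → r2 and accepts (r2 ∈ Accept), but the regex does not match it → eliminate
  (B) 0(0|1)*: agrees with the DFA on every string of length ≤ 6
  (C) (0|1)*00: on '0' the DFA goes r0 → r2 and accepts (r2 ∈ Accept), but the regex does not match it → eliminate
  (D) (0|1)*1: on '0' the DFA goes r0 → r2 and accepts (r2 ∈ Accept), but the regex does not match it → eliminate
Only (B) is consistent with the DFA.
(B) 0(0|1)*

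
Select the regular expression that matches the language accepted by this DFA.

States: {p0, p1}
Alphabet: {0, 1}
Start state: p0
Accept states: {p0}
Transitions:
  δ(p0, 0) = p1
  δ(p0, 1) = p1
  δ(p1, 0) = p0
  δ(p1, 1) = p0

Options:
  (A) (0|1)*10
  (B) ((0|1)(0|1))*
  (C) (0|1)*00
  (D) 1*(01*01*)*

Check each option against the DFA on short strings; one disagreement eliminates an option:
  (A) (0|1)*10: on ε the DFA stays in p0 and accepts (p0 ∈ Accept), but the regex does not match it → eliminate
  (B) ((0|1)(0|1))*: agrees with the DFA on every string of length ≤ 6
  (C) (0|1)*00: on ε the DFA stays in p0 and accepts (p0 ∈ Accept), but the regex does not match it → eliminate
  (D) 1*(01*01*)*: on '1' the DFA goes p0 → p1 and rejects (p1 ∉ Accept), but the regex matches it → eliminate
Only (B) is consistent with the DFA.
(B) ((0|1)(0|1))*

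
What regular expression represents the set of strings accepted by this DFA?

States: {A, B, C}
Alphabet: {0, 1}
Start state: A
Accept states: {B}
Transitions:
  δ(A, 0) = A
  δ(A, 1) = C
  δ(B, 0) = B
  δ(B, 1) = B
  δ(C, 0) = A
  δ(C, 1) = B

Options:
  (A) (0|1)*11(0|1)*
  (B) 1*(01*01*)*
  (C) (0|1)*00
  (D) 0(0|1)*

Check each option against the DFA on short strings; one disagreement eliminates an option:
  (A) (0|1)*11(0|1)*: agrees with the DFA on every string of length ≤ 6
  (B) 1*(01*01*)*: on ε the DFA stays in A and rejects (A ∉ Accept), but the regex matches it → eliminate
  (C) (0|1)*00: on '00' the DFA goes A → A → A and rejects (A ∉ Accept), but the regex matches it → eliminate
  (D) 0(0|1)*: on '0' the DFA goes A → A and rejects (A ∉ Accept), but the regex matches it → eliminate
Only (A) is consistent with the DFA.
(A) (0|1)*11(0|1)*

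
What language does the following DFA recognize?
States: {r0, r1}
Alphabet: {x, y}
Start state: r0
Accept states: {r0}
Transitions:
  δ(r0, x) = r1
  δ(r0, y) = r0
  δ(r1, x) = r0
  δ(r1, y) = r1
Testing a few strings:
  'y' → accept
  'xyx' → accept
  'yxy' → reject
  'yy' → accept
State roles: r0=even number of x's so far; r1=odd number of x's so far
All strings over {x,y} with an even number of x's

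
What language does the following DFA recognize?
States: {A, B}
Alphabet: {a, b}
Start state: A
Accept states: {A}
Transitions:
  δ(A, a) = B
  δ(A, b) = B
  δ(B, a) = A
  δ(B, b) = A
Testing a few strings:
  'ba' → accept
  'a' → reject
  'baa' → reject
  'b' → reject
State roles: A=even length so far; B=odd length so far
All strings over {a,b} of even length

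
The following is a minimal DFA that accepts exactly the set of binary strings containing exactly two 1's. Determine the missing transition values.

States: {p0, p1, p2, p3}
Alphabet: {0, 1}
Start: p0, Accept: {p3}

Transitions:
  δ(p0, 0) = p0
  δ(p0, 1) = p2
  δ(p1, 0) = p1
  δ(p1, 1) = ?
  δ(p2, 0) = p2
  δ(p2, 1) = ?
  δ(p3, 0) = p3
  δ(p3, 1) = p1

From the language and accept set, identify what each state tracks — p0: zero 1's; p1: ≥ three 1's (dead); p2: one 1; p3: two 1's.
Each missing δ(q, a) is the state matching the new tracked value after reading a.
δ(p1, 1) = p1; δ(p2, 1) = p3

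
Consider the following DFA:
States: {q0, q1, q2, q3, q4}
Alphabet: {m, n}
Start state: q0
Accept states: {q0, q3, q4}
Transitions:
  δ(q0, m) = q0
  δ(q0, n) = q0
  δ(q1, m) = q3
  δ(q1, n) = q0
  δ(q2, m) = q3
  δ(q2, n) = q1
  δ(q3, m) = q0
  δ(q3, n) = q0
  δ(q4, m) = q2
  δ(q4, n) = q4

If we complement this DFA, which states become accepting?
Complement accept states = All states \ Original accept states
= {q0, q1, q2, q3, q4} \ {q0, q3, q4}
{q1, q2}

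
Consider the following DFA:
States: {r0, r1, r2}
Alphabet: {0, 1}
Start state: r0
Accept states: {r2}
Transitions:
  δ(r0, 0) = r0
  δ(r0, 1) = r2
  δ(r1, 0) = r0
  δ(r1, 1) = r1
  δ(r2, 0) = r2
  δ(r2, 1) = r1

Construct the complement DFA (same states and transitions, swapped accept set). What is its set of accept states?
Complement accept states = All states \ Original accept states
= {r0, r1, r2} \ {r2}
{r0, r1}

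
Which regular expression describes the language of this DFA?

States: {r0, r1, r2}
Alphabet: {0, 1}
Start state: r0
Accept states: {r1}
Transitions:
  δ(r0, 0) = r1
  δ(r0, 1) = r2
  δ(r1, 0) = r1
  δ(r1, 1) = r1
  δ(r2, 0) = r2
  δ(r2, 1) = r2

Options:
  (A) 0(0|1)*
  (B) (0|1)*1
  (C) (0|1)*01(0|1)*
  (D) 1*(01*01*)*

Check each option against the DFA on short strings; one disagreement eliminates an option:
  (A) 0(0|1)*: agrees with the DFA on every string of length ≤ 6
  (B) (0|1)*1: on '0' the DFA goes r0 → r1 and accepts (r1 ∈ Accept), but the regex does not match it → eliminate
  (C) (0|1)*01(0|1)*: on '0' the DFA goes r0 → r1 and accepts (r1 ∈ Accept), but the regex does not match it → eliminate
  (D) 1*(01*01*)*: on ε the DFA stays in r0 and rejects (r0 ∉ Accept), but the regex matches it → eliminate
Only (A) is consistent with the DFA.
(A) 0(0|1)*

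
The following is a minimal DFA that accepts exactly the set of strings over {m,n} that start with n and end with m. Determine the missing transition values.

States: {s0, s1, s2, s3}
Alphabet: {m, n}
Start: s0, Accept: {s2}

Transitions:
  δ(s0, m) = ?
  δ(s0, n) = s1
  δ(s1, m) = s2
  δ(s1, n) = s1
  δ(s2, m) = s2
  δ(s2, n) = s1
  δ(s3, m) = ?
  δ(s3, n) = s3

From the language and accept set, identify what each state tracks — s0: no input read; s1: started with n, last symbol n; s2: started with n, last symbol m; s3: started with m (dead).
Each missing δ(q, a) is the state matching the new tracked value after reading a.
δ(s0, m) = s3; δ(s3, m) = s3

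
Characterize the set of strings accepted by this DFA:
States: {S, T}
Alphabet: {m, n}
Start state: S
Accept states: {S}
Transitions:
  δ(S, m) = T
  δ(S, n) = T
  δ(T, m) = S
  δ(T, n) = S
Testing a few strings:
  'n' → reject
  'nmm' → reject
  'm' → reject
  'mmm' → reject
State roles: S=even length so far; T=odd length so far
All strings over {m,n} of even length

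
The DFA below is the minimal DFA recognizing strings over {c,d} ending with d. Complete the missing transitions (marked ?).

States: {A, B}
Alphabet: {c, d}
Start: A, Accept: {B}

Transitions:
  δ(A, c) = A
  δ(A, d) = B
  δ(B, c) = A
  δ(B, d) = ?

From the language and accept set, identify what each state tracks — A: last symbol not d; B: last symbol is d.
Each missing δ(q, a) is the state matching the new tracked value after reading a.
δ(B, d) = B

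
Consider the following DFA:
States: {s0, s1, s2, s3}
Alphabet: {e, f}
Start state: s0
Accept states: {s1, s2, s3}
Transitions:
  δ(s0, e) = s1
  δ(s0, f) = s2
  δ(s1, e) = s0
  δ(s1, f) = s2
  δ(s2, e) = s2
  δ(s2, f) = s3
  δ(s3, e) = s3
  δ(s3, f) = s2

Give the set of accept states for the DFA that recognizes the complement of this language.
Complement accept states = All states \ Original accept states
= {s0, s1, s2, s3} \ {s1, s2, s3}
{s0}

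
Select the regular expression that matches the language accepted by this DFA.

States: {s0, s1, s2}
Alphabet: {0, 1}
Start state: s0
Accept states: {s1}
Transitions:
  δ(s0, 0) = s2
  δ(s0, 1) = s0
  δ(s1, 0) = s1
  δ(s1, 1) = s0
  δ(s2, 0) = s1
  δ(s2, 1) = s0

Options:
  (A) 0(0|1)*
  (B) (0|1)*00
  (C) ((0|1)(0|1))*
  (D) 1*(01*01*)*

Check each option against the DFA on short strings; one disagreement eliminates an option:
  (A) 0(0|1)*: on '0' the DFA goes s0 → s2 and rejects (s2 ∉ Accept), but the regex matches it → eliminate
  (B) (0|1)*00: agrees with the DFA on every string of length ≤ 6
  (C) ((0|1)(0|1))*: on ε the DFA stays in s0 and rejects (s0 ∉ Accept), but the regex matches it → eliminate
  (D) 1*(01*01*)*: on ε the DFA stays in s0 and rejects (s0 ∉ Accept), but the regex matches it → eliminate
Only (B) is consistent with the DFA.
(B) (0|1)*00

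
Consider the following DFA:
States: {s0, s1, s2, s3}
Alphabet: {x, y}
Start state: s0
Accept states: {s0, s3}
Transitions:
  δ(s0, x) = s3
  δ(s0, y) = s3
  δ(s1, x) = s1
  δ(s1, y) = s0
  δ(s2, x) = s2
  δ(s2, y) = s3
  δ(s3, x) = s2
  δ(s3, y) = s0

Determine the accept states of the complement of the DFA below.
Complement accept states = All states \ Original accept states
= {s0, s1, s2, s3} \ {s0, s3}
{s1, s2}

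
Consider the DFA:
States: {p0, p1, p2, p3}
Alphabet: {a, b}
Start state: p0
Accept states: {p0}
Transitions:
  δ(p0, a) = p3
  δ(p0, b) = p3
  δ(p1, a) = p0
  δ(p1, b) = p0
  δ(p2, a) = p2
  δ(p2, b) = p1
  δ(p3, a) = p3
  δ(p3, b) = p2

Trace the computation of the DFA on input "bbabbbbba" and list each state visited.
read 'b': p0 → p3
  read 'b': p3 → p2
  read 'a': p2 → p2
  read 'b': p2 → p1
  read 'b': p1 → p0
  read 'b': p0 → p3
  read 'b': p3 → p2
  read 'b': p2 → p1
  read 'a': p1 → p0
p0 -> p3 -> p2 -> p2 -> p1 -> p0 -> p3 -> p2 -> p1 -> p0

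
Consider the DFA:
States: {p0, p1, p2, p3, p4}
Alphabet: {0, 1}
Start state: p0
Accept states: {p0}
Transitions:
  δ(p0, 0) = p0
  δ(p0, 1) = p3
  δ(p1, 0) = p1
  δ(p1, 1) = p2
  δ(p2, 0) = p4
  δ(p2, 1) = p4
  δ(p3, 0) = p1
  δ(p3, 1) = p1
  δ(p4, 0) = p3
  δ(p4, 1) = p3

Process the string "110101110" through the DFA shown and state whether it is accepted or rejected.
Processing string "110101110":
  p0 --1--> p3
  p3 --1--> p1
  p1 --0--> p1
  p1 --1--> p2
  p2 --0--> p4
  p4 --1--> p3
  p3 --1--> p1
  p1 --1--> p2
  p2 --0--> p4
Final state: p4
Accept states: {p0}
No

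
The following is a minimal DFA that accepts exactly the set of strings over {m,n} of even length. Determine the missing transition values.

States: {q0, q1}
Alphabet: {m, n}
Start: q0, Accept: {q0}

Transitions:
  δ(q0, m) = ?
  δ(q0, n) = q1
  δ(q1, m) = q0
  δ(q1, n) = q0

From the language and accept set, identify what each state tracks — q0: even length so far; q1: odd length so far.
Each missing δ(q, a) is the state matching the new tracked value after reading a.
δ(q0, m) = q1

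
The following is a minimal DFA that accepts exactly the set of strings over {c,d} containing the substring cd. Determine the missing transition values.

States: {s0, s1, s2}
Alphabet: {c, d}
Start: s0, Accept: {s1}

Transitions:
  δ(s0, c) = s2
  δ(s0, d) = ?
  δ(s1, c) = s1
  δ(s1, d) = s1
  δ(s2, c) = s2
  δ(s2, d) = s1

From the language and accept set, identify what each state tracks — s0: no c seen yet; s1: substring cd seen; s2: seen a c, waiting for d.
Each missing δ(q, a) is the state matching the new tracked value after reading a.
δ(s0, d) = s0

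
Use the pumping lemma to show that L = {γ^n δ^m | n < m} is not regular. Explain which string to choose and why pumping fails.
Assume L is regular with pumping length p. Idea: pumping up the γ-block makes the γ-count reach the δ-count.
Choose s = γ^p δ^(p+1) ∈ L. By the pumping lemma, s = xyz with |xy| ≤ p, |y| > 0, so y = γ^k with k ≥ 1. Then xy²z = γ^(p+k) δ^(p+1). Since p+k ≥ p+1, the number of γ's is no longer strictly less than the number of δ's, so xy²z ∉ L.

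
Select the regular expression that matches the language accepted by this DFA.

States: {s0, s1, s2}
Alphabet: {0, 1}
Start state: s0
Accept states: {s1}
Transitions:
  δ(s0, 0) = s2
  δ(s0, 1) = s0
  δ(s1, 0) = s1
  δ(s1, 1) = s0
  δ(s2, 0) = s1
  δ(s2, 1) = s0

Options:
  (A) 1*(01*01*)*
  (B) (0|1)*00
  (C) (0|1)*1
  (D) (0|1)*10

Check each option against the DFA on short strings; one disagreement eliminates an option:
  (A) 1*(01*01*)*: on ε the DFA stays in s0 and rejects (s0 ∉ Accept), but the regex matches it → eliminate
  (B) (0|1)*00: agrees with the DFA on every string of length ≤ 6
  (C) (0|1)*1: on '1' the DFA goes s0 → s0 and rejects (s0 ∉ Accept), but the regex matches it → eliminate
  (D) (0|1)*10: on '00' the DFA goes s0 → s2 → s1 and accepts (s1 ∈ Accept), but the regex does not match it → eliminate
Only (B) is consistent with the DFA.
(B) (0|1)*00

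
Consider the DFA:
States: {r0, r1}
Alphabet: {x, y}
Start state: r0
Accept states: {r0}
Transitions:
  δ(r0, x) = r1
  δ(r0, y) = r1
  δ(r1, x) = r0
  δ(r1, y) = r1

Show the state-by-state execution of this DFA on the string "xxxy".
read 'x': r0 → r1
  read 'x': r1 → r0
  read 'x': r0 → r1
  read 'y': r1 → r1
r0 -> r1 -> r0 -> r1 -> r1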